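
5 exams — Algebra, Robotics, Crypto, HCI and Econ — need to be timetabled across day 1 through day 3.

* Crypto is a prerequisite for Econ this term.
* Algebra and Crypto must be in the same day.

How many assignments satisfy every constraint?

Splitting on Algebra: it can be day 1 (18), day 2 (9). Listing each branch's schedules as (Robotics, Crypto, HCI, Econ) by day number:
Algebra=day 1: (1,1,1,2) (1,1,1,3) (1,1,2,2) (1,1,2,3) (1,1,3,2) (1,1,3,3) (2,1,1,2) (2,1,1,3) (2,1,2,2) (2,1,2,3) (2,1,3,2) (2,1,3,3) (3,1,1,2) (3,1,1,3) (3,1,2,2) (3,1,2,3) (3,1,3,2) (3,1,3,3) — 18.
Algebra=day 2: (1,2,1,3) (1,2,2,3) (1,2,3,3) (2,2,1,3) (2,2,2,3) (2,2,3,3) (3,2,1,3) (3,2,2,3) (3,2,3,3) — 9.
Summing: 18 + 9 = 27.

27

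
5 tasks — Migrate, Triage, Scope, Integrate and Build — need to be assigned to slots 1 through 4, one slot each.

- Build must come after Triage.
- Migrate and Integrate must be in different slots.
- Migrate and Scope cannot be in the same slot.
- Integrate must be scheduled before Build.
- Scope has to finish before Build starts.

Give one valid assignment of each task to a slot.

Migrate in 2, Scope in 1, Triage in 1, Build in 2, Integrate in 1

Checking: Triage(1) before Build(2); Scope(1) before Build(2); Integrate(1) before Build(2); Migrate(2) != Integrate(1); Migrate(2) != Scope(1).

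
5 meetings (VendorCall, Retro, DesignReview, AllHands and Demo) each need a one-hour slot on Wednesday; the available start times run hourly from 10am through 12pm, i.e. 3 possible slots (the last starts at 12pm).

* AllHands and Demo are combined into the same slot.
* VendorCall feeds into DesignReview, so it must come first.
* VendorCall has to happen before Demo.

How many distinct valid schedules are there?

15

Splitting on VendorCall: it can be 10am (12), 11am (3). Listing each branch's schedules as (Retro, DesignReview, AllHands, Demo):
VendorCall=10am: (10am,11am,11am,11am) (10am,11am,12pm,12pm) (10am,12pm,11am,11am) (10am,12pm,12pm,12pm) (11am,11am,11am,11am) (11am,11am,12pm,12pm) (11am,12pm,11am,11am) (11am,12pm,12pm,12pm) (12pm,11am,11am,11am) (12pm,11am,12pm,12pm) (12pm,12pm,11am,11am) (12pm,12pm,12pm,12pm) — 12.
VendorCall=11am: (10am,12pm,12pm,12pm) (11am,12pm,12pm,12pm) (12pm,12pm,12pm,12pm) — 3.
Summing: 12 + 3 = 15.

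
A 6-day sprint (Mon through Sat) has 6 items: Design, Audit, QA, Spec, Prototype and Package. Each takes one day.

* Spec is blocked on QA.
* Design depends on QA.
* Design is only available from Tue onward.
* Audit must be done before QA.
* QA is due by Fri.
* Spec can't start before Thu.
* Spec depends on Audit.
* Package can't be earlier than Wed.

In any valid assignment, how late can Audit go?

Downstream work caps Audit at Thu.
Audit at Thu is achievable: Audit=Thu, Package=Wed, Design=Sat, QA=Fri, Spec=Sat, Prototype=Mon.

Thu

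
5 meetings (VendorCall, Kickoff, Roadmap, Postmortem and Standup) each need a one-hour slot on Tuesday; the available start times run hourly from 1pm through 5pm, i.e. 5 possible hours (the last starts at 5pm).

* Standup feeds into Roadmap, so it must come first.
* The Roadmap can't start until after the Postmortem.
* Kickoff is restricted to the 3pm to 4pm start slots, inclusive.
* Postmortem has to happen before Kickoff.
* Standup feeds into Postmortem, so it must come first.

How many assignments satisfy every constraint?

50

Splitting on VendorCall: it can be 1pm (10), 2pm (10), 3pm (10), 4pm (10), 5pm (10). Listing each branch's schedules as (Kickoff, Roadmap, Postmortem, Standup):
VendorCall=1pm: (3pm,3pm,2pm,1pm) (3pm,4pm,2pm,1pm) (3pm,5pm,2pm,1pm) (4pm,3pm,2pm,1pm) (4pm,4pm,2pm,1pm) (4pm,4pm,3pm,1pm) (4pm,4pm,3pm,2pm) (4pm,5pm,2pm,1pm) (4pm,5pm,3pm,1pm) (4pm,5pm,3pm,2pm) — 10.
VendorCall=2pm: (3pm,3pm,2pm,1pm) (3pm,4pm,2pm,1pm) (3pm,5pm,2pm,1pm) (4pm,3pm,2pm,1pm) (4pm,4pm,2pm,1pm) (4pm,4pm,3pm,1pm) (4pm,4pm,3pm,2pm) (4pm,5pm,2pm,1pm) (4pm,5pm,3pm,1pm) (4pm,5pm,3pm,2pm) — 10.
VendorCall=3pm: (3pm,3pm,2pm,1pm) (3pm,4pm,2pm,1pm) (3pm,5pm,2pm,1pm) (4pm,3pm,2pm,1pm) (4pm,4pm,2pm,1pm) (4pm,4pm,3pm,1pm) (4pm,4pm,3pm,2pm) (4pm,5pm,2pm,1pm) (4pm,5pm,3pm,1pm) (4pm,5pm,3pm,2pm) — 10.
VendorCall=4pm: (3pm,3pm,2pm,1pm) (3pm,4pm,2pm,1pm) (3pm,5pm,2pm,1pm) (4pm,3pm,2pm,1pm) (4pm,4pm,2pm,1pm) (4pm,4pm,3pm,1pm) (4pm,4pm,3pm,2pm) (4pm,5pm,2pm,1pm) (4pm,5pm,3pm,1pm) (4pm,5pm,3pm,2pm) — 10.
VendorCall=5pm: (3pm,3pm,2pm,1pm) (3pm,4pm,2pm,1pm) (3pm,5pm,2pm,1pm) (4pm,3pm,2pm,1pm) (4pm,4pm,2pm,1pm) (4pm,4pm,3pm,1pm) (4pm,4pm,3pm,2pm) (4pm,5pm,2pm,1pm) (4pm,5pm,3pm,1pm) (4pm,5pm,3pm,2pm) — 10.
Summing: 10 + 10 + 10 + 10 + 10 = 50.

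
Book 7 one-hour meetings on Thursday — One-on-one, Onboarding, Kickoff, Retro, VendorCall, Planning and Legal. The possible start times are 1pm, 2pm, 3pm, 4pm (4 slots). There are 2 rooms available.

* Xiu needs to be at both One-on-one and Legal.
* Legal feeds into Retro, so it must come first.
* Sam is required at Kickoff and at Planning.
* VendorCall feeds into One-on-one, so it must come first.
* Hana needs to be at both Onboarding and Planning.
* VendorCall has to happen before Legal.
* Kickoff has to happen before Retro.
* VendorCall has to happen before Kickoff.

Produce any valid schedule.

VendorCall in 1pm; Retro in 3pm; Onboarding in 1pm; Kickoff in 2pm; One-on-one in 3pm; Planning in 4pm; Legal in 2pm

Checking: Legal(2pm) before Retro(3pm); VendorCall(1pm) before Kickoff(2pm); VendorCall(1pm) before Legal(2pm); Kickoff(2pm) before Retro(3pm); VendorCall(1pm) before One-on-one(3pm); Kickoff(2pm) != Planning(4pm); Onboarding(1pm) != Planning(4pm); One-on-one(3pm) != Legal(2pm); max 2 per slot (cap 2).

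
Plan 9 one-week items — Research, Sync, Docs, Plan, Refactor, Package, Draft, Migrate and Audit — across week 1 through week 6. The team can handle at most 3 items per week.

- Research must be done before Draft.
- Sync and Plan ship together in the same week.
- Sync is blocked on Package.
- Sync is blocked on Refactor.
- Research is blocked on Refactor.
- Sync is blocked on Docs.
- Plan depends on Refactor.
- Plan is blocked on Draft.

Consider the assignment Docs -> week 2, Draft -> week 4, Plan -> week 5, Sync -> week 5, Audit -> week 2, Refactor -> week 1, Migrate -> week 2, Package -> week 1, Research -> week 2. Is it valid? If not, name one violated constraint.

Invalid. The team can handle at most 3 items per week.

Research is blocked on Refactor — holds.
Sync and Plan ship together in the same week — holds.
Plan depends on Refactor — holds.
Sync is blocked on Package — holds.
Sync is blocked on Docs — holds.
Sync is blocked on Refactor — holds.
Plan is blocked on Draft — holds.
Research must be done before Draft — holds.
The team can handle at most 3 items per week — violated.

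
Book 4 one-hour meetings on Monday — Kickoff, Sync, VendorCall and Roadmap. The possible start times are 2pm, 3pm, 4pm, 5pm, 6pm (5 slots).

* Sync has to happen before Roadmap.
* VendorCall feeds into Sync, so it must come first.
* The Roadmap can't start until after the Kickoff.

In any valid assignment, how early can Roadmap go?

4pm

Precedence pushes Roadmap to at least 4pm.
Roadmap at 4pm is achievable: Sync in 3pm; Kickoff in 2pm; Roadmap in 4pm; VendorCall in 2pm.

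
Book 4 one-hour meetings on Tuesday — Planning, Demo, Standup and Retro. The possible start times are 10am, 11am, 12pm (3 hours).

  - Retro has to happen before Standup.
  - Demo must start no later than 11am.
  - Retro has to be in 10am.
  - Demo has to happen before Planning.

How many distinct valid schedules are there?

6

Splitting on Planning: it can be 11am (2), 12pm (4). Listing each branch's schedules as (Demo, Standup, Retro):
Planning=11am: (10am,11am,10am) (10am,12pm,10am) — 2.
Planning=12pm: (10am,11am,10am) (10am,12pm,10am) (11am,11am,10am) (11am,12pm,10am) — 4.
Summing: 2 + 4 = 6.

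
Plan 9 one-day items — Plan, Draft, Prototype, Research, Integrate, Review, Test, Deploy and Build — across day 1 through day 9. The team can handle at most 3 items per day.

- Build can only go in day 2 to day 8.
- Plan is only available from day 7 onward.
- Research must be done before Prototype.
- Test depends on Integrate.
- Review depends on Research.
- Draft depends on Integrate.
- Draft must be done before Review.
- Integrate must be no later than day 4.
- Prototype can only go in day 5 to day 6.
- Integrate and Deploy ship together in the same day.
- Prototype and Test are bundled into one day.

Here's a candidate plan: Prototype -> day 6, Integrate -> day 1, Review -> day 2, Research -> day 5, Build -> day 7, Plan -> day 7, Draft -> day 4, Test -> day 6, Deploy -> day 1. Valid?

Research must be done before Prototype — holds.
Review depends on Research — violated.
Integrate must be no later than day 4 — holds.
Draft must be done before Review — violated.
The team can handle at most 3 items per day — holds.
Plan is only available from day 7 onward — holds.
Prototype can only go in day 5 to day 6 — holds.
Prototype and Test are bundled into one day — holds.
Integrate and Deploy ship together in the same day — holds.
Test depends on Integrate — holds.
Draft depends on Integrate — holds.
Build can only go in day 2 to day 8 — holds.

No. Review depends on Research is not satisfied.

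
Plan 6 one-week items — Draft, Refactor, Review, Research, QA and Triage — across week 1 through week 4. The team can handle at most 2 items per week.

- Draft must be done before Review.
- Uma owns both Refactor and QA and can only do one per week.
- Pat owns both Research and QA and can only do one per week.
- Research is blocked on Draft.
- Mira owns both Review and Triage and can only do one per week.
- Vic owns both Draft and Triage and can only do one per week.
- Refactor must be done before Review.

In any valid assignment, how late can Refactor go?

Downstream work caps Refactor at week 3.
Refactor at week 3 is achievable: QA in week 1; Refactor in week 3; Review in week 4; Research in week 2; Draft in week 1; Triage in week 2.

week 3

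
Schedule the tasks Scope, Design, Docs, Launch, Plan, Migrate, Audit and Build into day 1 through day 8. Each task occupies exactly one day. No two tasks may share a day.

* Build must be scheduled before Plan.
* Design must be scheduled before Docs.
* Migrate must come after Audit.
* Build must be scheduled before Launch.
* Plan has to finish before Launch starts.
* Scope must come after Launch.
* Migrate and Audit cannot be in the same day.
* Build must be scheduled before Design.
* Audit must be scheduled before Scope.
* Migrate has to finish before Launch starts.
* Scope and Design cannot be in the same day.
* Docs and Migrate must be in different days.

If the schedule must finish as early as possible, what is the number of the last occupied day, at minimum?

8

The precedence chain requires at least 4 distinct days.
With at most 1 per day and 8 tasks, at least 8 days are needed.
8 works (last occupied day: day 8): for example Docs in day 8, Migrate in day 4, Design in day 7, Audit in day 3, Plan in day 2, Launch in day 5, Build in day 1, Scope in day 6.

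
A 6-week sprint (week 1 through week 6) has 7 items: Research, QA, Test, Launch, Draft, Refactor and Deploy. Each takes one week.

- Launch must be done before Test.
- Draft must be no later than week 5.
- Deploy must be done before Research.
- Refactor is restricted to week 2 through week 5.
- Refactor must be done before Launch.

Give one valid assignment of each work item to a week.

Deploy -> week 1, Research -> week 2, Refactor -> week 2, Test -> week 4, QA -> week 1, Launch -> week 3, Draft -> week 1

Checking: Refactor(week 2) before Launch(week 3); Launch(week 3) before Test(week 4); Deploy(week 1) before Research(week 2); Refactor=week 2 in [week 2,week 5]; Draft=week 1 in [week 1,week 5].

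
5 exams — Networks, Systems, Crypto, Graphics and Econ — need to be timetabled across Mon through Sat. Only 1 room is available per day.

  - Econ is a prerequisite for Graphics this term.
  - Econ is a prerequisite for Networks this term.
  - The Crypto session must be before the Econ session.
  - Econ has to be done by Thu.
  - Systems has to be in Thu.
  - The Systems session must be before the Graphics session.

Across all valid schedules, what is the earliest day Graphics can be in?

Precedence pushes Graphics to at least Fri.
Graphics at Fri is achievable: Econ=Tue; Graphics=Fri; Crypto=Mon; Systems=Thu; Networks=Wed.

Fri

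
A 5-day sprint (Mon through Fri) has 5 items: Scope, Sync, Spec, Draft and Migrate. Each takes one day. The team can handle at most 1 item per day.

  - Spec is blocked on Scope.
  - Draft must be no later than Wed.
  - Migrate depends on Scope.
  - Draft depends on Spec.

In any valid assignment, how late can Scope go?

Downstream work caps Scope at Mon.
Scope at Mon is achievable: Scope -> Mon, Sync -> Fri, Migrate -> Thu, Spec -> Tue, Draft -> Wed.

Mon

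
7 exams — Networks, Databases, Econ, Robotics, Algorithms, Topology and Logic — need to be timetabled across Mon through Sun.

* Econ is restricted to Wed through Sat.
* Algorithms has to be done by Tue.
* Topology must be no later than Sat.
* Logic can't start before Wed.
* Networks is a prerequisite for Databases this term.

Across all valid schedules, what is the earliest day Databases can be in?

Tue

Precedence pushes Databases to at least Tue.
Databases at Tue is achievable: Networks in Mon, Databases in Tue, Econ in Wed, Topology in Mon, Algorithms in Mon, Robotics in Mon, Logic in Wed.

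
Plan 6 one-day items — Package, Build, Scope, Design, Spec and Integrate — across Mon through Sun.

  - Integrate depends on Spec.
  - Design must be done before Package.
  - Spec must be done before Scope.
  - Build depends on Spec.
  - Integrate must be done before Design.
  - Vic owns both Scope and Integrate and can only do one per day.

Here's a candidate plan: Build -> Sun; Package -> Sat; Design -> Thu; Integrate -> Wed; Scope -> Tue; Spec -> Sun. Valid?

Build depends on Spec — violated.
Design must be done before Package — holds.
Integrate must be done before Design — holds.
Spec must be done before Scope — violated.
Vic owns both Scope and Integrate and can only do one per day — holds.
Integrate depends on Spec — violated.

No. Spec must be done before Scope is not satisfied.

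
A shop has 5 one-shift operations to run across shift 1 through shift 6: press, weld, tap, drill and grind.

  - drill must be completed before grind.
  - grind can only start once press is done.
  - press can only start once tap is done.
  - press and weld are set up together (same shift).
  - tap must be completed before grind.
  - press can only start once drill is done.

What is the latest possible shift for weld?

shift 5

Weld must be in the same shift as press, which can't be before shift 2, so weld is at least shift 2; weld must be in the same shift as press, which can't be after shift 5, so weld is at most shift 5.
weld at shift 5 is achievable: press in shift 5, drill in shift 1, grind in shift 6, tap in shift 1, weld in shift 5.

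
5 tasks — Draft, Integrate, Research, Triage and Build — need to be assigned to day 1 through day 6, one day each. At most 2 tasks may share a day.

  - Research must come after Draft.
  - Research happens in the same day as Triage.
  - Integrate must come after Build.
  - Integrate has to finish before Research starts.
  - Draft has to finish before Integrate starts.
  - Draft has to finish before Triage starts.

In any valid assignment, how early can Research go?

day 3

Precedence pushes Research to at least day 3.
Research at day 3 is achievable: Build=day 1; Research=day 3; Integrate=day 2; Triage=day 3; Draft=day 1.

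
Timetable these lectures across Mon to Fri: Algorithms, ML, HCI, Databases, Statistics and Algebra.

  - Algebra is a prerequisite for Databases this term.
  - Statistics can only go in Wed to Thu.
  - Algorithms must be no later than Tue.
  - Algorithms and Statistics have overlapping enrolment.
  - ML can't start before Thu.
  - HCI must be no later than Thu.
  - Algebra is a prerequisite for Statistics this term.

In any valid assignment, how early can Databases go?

Tue

Precedence pushes Databases to at least Tue.
Databases at Tue is achievable: ML in Thu; Databases in Tue; Algebra in Mon; Algorithms in Mon; Statistics in Wed; HCI in Mon.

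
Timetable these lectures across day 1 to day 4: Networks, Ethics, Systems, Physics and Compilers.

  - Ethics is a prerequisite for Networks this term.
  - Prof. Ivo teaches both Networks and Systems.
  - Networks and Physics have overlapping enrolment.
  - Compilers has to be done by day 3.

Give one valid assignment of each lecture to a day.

Physics in day 1; Systems in day 1; Compilers in day 1; Ethics in day 1; Networks in day 2

Checking: Ethics(day 1) before Networks(day 2); Networks(day 2) != Systems(day 1); Networks(day 2) != Physics(day 1); Compilers=day 1 in [day 1,day 3].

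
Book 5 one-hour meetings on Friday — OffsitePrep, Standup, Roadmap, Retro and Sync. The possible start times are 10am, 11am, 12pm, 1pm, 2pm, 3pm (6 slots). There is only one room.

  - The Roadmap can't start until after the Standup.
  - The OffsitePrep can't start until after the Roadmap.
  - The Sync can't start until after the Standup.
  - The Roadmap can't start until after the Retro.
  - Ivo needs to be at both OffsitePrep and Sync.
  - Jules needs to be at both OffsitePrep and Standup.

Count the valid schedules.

42

Splitting on OffsitePrep: it can be 1pm (4), 2pm (13), 3pm (25). Listing each branch's schedules as (Standup, Roadmap, Retro, Sync):
OffsitePrep=1pm: (10am,12pm,11am,2pm) (10am,12pm,11am,3pm) (11am,12pm,10am,2pm) (11am,12pm,10am,3pm) — 4.
OffsitePrep=2pm: (10am,12pm,11am,1pm) (10am,12pm,11am,3pm) (10am,1pm,11am,12pm) (10am,1pm,11am,3pm) (10am,1pm,12pm,11am) (10am,1pm,12pm,3pm) (11am,12pm,10am,1pm) (11am,12pm,10am,3pm) (11am,1pm,10am,12pm) (11am,1pm,10am,3pm) (11am,1pm,12pm,3pm) (12pm,1pm,10am,3pm) (12pm,1pm,11am,3pm) — 13.
OffsitePrep=3pm: (10am,12pm,11am,1pm) (10am,12pm,11am,2pm) (10am,1pm,11am,12pm) (10am,1pm,11am,2pm) (10am,1pm,12pm,11am) (10am,1pm,12pm,2pm) (10am,2pm,11am,12pm) (10am,2pm,11am,1pm) (10am,2pm,12pm,11am) (10am,2pm,12pm,1pm) (10am,2pm,1pm,11am) (10am,2pm,1pm,12pm) (11am,12pm,10am,1pm) (11am,12pm,10am,2pm) (11am,1pm,10am,12pm) (11am,1pm,10am,2pm) (11am,1pm,12pm,2pm) (11am,2pm,10am,12pm) (11am,2pm,10am,1pm) (11am,2pm,12pm,1pm) (11am,2pm,1pm,12pm) (12pm,1pm,10am,2pm) (12pm,1pm,11am,2pm) (12pm,2pm,10am,1pm) (12pm,2pm,11am,1pm) — 25.
Summing: 4 + 13 + 25 = 42.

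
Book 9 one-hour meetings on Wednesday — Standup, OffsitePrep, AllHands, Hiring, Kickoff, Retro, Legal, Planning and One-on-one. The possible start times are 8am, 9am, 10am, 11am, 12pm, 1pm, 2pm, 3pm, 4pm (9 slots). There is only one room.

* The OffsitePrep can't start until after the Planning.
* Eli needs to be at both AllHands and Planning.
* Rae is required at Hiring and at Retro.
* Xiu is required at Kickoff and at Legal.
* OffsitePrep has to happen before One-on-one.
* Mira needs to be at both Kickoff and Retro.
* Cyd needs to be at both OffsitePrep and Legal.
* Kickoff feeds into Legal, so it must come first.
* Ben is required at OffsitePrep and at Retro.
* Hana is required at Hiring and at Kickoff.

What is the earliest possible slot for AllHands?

AllHands at 8am is achievable: Retro -> 4pm; Planning -> 9am; Kickoff -> 11am; Legal -> 12pm; OffsitePrep -> 10am; Hiring -> 3pm; One-on-one -> 1pm; Standup -> 2pm; AllHands -> 8am.

8am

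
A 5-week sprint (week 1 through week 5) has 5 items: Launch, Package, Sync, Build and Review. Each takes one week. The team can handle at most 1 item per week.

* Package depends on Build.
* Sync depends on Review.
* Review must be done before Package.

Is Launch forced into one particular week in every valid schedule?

No

Launch can be week 1 (e.g. Launch=week 1, Review=week 2, Package=week 4, Build=week 3, Sync=week 5) or week 2 (e.g. Build in week 3; Sync in week 5; Package in week 4; Review in week 1; Launch in week 2).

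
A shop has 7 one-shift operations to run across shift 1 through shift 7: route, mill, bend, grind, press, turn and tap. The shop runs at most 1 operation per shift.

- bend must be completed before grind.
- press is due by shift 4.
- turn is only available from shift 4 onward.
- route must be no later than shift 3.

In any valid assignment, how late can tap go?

tap at shift 7 is achievable: grind in shift 5; tap in shift 7; mill in shift 6; route in shift 1; press in shift 2; bend in shift 3; turn in shift 4.

shift 7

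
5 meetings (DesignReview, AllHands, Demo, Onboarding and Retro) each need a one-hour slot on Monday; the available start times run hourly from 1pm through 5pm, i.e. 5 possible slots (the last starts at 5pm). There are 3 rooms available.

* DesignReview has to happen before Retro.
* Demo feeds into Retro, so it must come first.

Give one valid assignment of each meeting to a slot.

Retro=2pm; Onboarding=2pm; Demo=1pm; AllHands=1pm; DesignReview=1pm

Checking: DesignReview(1pm) before Retro(2pm); Demo(1pm) before Retro(2pm); max 3 per slot (cap 3).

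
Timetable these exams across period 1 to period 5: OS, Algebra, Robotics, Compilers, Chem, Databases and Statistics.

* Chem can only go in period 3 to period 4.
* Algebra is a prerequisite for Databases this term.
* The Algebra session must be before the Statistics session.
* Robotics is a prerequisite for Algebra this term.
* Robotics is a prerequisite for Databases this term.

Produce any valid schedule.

Databases -> period 3; Robotics -> period 1; Algebra -> period 2; OS -> period 1; Statistics -> period 3; Chem -> period 3; Compilers -> period 1

Checking: Robotics(period 1) before Databases(period 3); Algebra(period 2) before Databases(period 3); Algebra(period 2) before Statistics(period 3); Robotics(period 1) before Algebra(period 2); Chem=period 3 in [period 3,period 4].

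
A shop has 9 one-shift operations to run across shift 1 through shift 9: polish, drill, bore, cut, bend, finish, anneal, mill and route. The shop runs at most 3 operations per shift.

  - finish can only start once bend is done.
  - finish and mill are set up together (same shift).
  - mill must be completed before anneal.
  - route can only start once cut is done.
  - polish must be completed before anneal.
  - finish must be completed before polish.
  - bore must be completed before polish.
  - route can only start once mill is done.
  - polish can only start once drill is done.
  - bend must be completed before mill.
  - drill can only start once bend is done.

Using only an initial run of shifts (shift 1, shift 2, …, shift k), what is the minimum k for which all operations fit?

The precedence chain requires at least 4 distinct shifts.
With at most 3 per shift and 9 operations, at least 3 shifts are needed.
4 works (last occupied shift: shift 4): for example bore=shift 1; anneal=shift 4; mill=shift 2; drill=shift 2; route=shift 3; polish=shift 3; bend=shift 1; cut=shift 1; finish=shift 2.

4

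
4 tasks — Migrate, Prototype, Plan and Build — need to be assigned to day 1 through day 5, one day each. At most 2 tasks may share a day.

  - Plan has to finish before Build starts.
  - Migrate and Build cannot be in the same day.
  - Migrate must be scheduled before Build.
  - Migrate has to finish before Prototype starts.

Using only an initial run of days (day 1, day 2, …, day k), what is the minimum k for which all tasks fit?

2

The precedence chain requires at least 2 distinct days.
With at most 2 per day and 4 tasks, at least 2 days are needed.
2 works (last occupied day: day 2): for example Migrate in day 1, Build in day 2, Prototype in day 2, Plan in day 1.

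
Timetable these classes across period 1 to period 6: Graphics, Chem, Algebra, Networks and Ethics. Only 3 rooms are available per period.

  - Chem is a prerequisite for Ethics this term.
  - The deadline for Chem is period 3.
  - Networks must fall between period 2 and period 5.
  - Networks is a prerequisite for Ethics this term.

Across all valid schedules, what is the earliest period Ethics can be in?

Precedence pushes Ethics to at least period 3.
Ethics at period 3 is achievable: Algebra -> period 1; Chem -> period 1; Networks -> period 2; Ethics -> period 3; Graphics -> period 1.

period 3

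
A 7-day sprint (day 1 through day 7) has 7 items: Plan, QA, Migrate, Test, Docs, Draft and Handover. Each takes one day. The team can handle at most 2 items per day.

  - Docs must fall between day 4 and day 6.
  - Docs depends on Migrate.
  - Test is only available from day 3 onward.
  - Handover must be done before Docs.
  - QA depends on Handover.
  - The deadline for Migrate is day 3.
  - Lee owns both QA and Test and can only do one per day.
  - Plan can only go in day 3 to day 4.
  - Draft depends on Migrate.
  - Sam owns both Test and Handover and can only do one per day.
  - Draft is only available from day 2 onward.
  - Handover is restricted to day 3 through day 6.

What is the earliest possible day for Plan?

Plan is available from day 3; Plan's own window allows nothing later than day 4.
Plan at day 3 is achievable: Plan -> day 3; Handover -> day 3; Draft -> day 2; Docs -> day 4; Test -> day 4; QA -> day 5; Migrate -> day 1.

day 3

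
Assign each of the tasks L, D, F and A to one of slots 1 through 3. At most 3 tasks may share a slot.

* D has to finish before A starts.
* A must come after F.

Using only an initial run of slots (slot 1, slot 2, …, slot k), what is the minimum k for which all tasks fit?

The precedence chain requires at least 2 distinct slots.
With at most 3 per slot and 4 tasks, at least 2 slots are needed.
2 works (last occupied slot: 2): for example D in 1; F in 1; A in 2; L in 1.

2 slots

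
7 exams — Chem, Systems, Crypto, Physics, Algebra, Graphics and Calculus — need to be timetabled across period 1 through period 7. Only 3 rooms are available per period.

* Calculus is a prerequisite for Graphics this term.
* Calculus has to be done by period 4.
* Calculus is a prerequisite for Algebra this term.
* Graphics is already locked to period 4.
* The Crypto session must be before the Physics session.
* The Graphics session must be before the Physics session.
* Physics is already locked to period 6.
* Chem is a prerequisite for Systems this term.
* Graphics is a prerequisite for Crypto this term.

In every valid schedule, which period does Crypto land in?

period 5

Graphics is fixed at period 4 and must come before Crypto, so Crypto is at least period 5.
Physics is fixed at period 6 and must come after Crypto, so Crypto is at most period 5.
So Crypto must be period 5.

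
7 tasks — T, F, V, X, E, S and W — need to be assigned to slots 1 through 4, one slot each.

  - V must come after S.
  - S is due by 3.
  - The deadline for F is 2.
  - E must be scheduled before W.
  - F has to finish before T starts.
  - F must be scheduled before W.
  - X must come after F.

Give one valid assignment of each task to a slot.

W -> 2; E -> 1; V -> 2; T -> 2; X -> 2; F -> 1; S -> 1

Checking: F(1) before X(2); F(1) before W(2); F(1) before T(2); E(1) before W(2); S(1) before V(2); S=1 in [1,3]; F=1 in [1,2].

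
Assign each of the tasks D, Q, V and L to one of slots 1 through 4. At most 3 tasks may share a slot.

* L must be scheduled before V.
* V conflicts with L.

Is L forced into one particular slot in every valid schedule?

No

L can be 1 (e.g. D -> 1, L -> 1, V -> 2, Q -> 1) or 2 (e.g. D=1; V=3; Q=1; L=2).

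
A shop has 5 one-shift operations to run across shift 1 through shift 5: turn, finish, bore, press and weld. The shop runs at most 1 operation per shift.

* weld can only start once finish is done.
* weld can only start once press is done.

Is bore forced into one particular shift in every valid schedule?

No

bore can be shift 1 (e.g. finish -> shift 2, turn -> shift 5, weld -> shift 4, press -> shift 3, bore -> shift 1) or shift 2 (e.g. bore -> shift 2, finish -> shift 1, turn -> shift 5, press -> shift 3, weld -> shift 4).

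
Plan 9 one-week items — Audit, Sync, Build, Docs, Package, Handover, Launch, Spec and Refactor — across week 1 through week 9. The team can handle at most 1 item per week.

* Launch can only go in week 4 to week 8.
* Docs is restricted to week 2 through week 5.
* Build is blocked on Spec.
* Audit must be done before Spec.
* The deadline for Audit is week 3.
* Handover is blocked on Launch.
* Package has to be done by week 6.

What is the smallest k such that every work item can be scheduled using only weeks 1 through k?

The precedence chain requires at least 3 distinct weeks.
With at most 1 per week and 9 work items, at least 9 weeks are needed.
Propagating the time windows through the other constraints, Handover can't land before week 5, so the schedule must run through at least week 5.
9 works (last occupied week: week 9): for example Build=week 6; Refactor=week 9; Handover=week 7; Sync=week 8; Launch=week 4; Package=week 3; Audit=week 1; Spec=week 5; Docs=week 2.

9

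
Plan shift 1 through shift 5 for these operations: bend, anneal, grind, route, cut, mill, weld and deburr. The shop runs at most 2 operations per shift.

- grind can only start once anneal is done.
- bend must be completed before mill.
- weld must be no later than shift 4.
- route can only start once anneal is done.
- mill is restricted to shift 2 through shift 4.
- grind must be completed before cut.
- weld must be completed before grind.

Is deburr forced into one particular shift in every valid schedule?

No

deburr can be shift 1 (e.g. mill=shift 2, deburr=shift 1, anneal=shift 3, bend=shift 1, cut=shift 5, grind=shift 4, weld=shift 2, route=shift 4) or shift 2 (e.g. weld=shift 1; deburr=shift 2; bend=shift 1; anneal=shift 3; grind=shift 4; route=shift 4; cut=shift 5; mill=shift 2).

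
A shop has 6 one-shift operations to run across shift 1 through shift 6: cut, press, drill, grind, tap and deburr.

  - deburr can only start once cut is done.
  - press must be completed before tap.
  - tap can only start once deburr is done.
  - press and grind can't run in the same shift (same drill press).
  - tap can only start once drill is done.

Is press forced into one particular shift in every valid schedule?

No

press can be shift 1 (e.g. tap in shift 3, grind in shift 2, deburr in shift 2, press in shift 1, drill in shift 1, cut in shift 1) or shift 2 (e.g. deburr in shift 2, grind in shift 1, press in shift 2, cut in shift 1, tap in shift 3, drill in shift 1).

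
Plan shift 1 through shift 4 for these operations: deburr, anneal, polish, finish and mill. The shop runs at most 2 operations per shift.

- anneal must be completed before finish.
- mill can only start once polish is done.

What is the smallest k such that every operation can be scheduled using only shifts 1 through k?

3

The precedence chain requires at least 2 distinct shifts.
With at most 2 per shift and 5 operations, at least 3 shifts are needed.
3 works (last occupied shift: shift 3): for example polish -> shift 1, finish -> shift 2, deburr -> shift 3, anneal -> shift 1, mill -> shift 2.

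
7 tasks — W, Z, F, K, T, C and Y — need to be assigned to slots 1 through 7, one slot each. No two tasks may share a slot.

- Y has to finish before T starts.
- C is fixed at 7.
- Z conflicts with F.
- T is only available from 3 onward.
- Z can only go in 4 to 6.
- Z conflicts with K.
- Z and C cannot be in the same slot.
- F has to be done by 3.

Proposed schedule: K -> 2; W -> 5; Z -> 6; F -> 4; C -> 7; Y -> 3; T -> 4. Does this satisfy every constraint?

Invalid. F has to be done by 3.

Z conflicts with K — holds.
Z can only go in 4 to 6 — holds.
C is fixed at 7 — holds.
Y has to finish before T starts — holds.
No two tasks may share a slot — violated.
Z and C cannot be in the same slot — holds.
T is only available from 3 onward — holds.
F has to be done by 3 — violated.
Z conflicts with F — holds.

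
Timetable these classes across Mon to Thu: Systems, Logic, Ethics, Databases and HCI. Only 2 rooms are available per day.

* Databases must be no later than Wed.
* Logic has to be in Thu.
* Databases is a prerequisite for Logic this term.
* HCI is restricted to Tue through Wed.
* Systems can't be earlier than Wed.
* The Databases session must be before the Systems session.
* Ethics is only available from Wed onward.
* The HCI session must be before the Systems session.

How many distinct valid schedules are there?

9

Splitting on Systems: it can be Wed (4), Thu (5). Listing each branch's schedules as (Logic, Ethics, Databases, HCI):
Systems=Wed: (Thu,Wed,Mon,Tue) (Thu,Wed,Tue,Tue) (Thu,Thu,Mon,Tue) (Thu,Thu,Tue,Tue) — 4.
Systems=Thu: (Thu,Wed,Mon,Tue) (Thu,Wed,Mon,Wed) (Thu,Wed,Tue,Tue) (Thu,Wed,Tue,Wed) (Thu,Wed,Wed,Tue) — 5.
Summing: 4 + 5 = 9.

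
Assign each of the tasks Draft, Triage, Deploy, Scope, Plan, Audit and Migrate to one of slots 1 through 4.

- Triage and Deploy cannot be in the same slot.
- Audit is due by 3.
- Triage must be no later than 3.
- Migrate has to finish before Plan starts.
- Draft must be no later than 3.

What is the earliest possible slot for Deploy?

Deploy at 1 is achievable: Plan in 2, Migrate in 1, Audit in 1, Draft in 1, Triage in 2, Scope in 1, Deploy in 1.

1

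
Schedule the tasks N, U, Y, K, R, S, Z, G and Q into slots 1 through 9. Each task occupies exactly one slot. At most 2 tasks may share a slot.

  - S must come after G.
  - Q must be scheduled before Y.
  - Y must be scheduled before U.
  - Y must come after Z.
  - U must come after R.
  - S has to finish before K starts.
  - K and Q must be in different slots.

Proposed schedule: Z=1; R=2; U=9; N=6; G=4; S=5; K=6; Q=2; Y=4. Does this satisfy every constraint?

Valid

K and Q must be in different slots — holds.
Q must be scheduled before Y — holds.
U must come after R — holds.
At most 2 tasks may share a slot — holds.
S must come after G — holds.
S has to finish before K starts — holds.
Y must be scheduled before U — holds.
Y must come after Z — holds.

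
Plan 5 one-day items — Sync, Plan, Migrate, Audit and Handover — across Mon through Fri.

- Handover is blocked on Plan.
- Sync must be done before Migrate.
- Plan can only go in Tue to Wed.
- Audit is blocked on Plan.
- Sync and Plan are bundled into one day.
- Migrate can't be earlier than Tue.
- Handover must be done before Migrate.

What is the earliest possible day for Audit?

Wed

Precedence pushes Audit to at least Wed.
Audit at Wed is achievable: Sync=Tue, Plan=Tue, Migrate=Thu, Handover=Wed, Audit=Wed.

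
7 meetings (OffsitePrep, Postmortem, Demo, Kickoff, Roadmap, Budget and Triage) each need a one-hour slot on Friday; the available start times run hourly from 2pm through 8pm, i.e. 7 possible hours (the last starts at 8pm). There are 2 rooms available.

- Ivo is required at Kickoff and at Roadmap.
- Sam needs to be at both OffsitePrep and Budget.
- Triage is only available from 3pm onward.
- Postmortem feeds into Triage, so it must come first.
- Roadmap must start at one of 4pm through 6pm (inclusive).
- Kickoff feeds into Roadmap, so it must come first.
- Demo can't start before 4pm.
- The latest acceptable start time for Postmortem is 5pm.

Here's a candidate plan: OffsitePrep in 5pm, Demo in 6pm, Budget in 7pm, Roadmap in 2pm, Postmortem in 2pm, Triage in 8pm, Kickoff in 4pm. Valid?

Ivo is required at Kickoff and at Roadmap — holds.
Demo can't start before 4pm — holds.
The latest acceptable start time for Postmortem is 5pm — holds.
Postmortem feeds into Triage, so it must come first — holds.
There are 2 rooms available — holds.
Sam needs to be at both OffsitePrep and Budget — holds.
Roadmap must start at one of 4pm through 6pm (inclusive) — violated.
Kickoff feeds into Roadmap, so it must come first — violated.
Triage is only available from 3pm onward — holds.

No — it violates: Kickoff feeds into Roadmap, so it must come first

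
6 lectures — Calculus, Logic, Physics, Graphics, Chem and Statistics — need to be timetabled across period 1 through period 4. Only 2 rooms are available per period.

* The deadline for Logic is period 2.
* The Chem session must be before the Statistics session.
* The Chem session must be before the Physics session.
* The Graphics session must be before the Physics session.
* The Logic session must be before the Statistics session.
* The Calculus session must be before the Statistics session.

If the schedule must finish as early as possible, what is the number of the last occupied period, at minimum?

3

The precedence chain requires at least 2 distinct periods.
With at most 2 per period and 6 lectures, at least 3 periods are needed.
3 works (last occupied period: period 3): for example Logic=period 1, Calculus=period 2, Physics=period 3, Chem=period 1, Statistics=period 3, Graphics=period 2.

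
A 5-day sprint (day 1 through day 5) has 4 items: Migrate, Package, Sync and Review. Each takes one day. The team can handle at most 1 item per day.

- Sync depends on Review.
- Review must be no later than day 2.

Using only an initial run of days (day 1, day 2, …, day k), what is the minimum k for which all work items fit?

The precedence chain requires at least 2 distinct days.
With at most 1 per day and 4 work items, at least 4 days are needed.
4 works (last occupied day: day 4): for example Review in day 1, Sync in day 2, Package in day 4, Migrate in day 3.

4 days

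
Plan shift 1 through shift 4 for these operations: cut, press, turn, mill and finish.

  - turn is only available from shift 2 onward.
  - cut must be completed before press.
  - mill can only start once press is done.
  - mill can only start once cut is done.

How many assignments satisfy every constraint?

Splitting on cut: it can be shift 1 (36), shift 2 (12). Listing each branch's schedules as (press, turn, mill, finish) by shift number:
cut=shift 1: (2,2,3,1) (2,2,3,2) (2,2,3,3) (2,2,3,4) (2,2,4,1) (2,2,4,2) (2,2,4,3) (2,2,4,4) (2,3,3,1) (2,3,3,2) (2,3,3,3) (2,3,3,4) (2,3,4,1) (2,3,4,2) (2,3,4,3) (2,3,4,4) (2,4,3,1) (2,4,3,2) (2,4,3,3) (2,4,3,4) (2,4,4,1) (2,4,4,2) (2,4,4,3) (2,4,4,4) (3,2,4,1) (3,2,4,2) (3,2,4,3) (3,2,4,4) (3,3,4,1) (3,3,4,2) (3,3,4,3) (3,3,4,4) (3,4,4,1) (3,4,4,2) (3,4,4,3) (3,4,4,4) — 36.
cut=shift 2: (3,2,4,1) (3,2,4,2) (3,2,4,3) (3,2,4,4) (3,3,4,1) (3,3,4,2) (3,3,4,3) (3,3,4,4) (3,4,4,1) (3,4,4,2) (3,4,4,3) (3,4,4,4) — 12.
Summing: 36 + 12 = 48.

48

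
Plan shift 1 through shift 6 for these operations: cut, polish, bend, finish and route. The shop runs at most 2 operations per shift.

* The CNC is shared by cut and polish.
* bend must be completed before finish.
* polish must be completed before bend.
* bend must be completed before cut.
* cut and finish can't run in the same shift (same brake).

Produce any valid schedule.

bend=shift 2; finish=shift 4; cut=shift 3; route=shift 1; polish=shift 1

Checking: bend(shift 2) before cut(shift 3); polish(shift 1) before bend(shift 2); bend(shift 2) before finish(shift 4); cut(shift 3) != finish(shift 4); cut(shift 3) != polish(shift 1); max 2 per shift (cap 2).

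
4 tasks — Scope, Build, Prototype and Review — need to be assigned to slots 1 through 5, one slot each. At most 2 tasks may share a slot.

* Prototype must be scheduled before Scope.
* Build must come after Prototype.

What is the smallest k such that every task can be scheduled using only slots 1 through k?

2 slots

The precedence chain requires at least 2 distinct slots.
With at most 2 per slot and 4 tasks, at least 2 slots are needed.
2 works (last occupied slot: 2): for example Scope in 2; Prototype in 1; Review in 1; Build in 2.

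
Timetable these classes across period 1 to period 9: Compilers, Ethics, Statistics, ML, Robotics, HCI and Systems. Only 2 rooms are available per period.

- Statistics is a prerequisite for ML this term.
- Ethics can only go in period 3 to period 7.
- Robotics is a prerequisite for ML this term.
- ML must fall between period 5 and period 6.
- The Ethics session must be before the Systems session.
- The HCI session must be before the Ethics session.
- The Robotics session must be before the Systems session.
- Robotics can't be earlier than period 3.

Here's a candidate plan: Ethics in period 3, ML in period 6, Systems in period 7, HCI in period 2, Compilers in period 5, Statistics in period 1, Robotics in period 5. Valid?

Statistics is a prerequisite for ML this term — holds.
Ethics can only go in period 3 to period 7 — holds.
The HCI session must be before the Ethics session — holds.
ML must fall between period 5 and period 6 — holds.
Robotics can't be earlier than period 3 — holds.
Robotics is a prerequisite for ML this term — holds.
The Robotics session must be before the Systems session — holds.
Only 2 rooms are available per period — holds.
The Ethics session must be before the Systems session — holds.

Valid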